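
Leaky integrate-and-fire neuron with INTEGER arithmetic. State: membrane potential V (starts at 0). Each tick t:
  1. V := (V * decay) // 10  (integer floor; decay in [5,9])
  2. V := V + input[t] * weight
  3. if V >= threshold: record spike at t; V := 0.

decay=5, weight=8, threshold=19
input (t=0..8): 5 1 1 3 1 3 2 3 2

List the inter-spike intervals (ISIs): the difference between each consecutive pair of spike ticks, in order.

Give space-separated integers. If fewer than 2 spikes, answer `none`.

t=0: input=5 -> V=0 FIRE
t=1: input=1 -> V=8
t=2: input=1 -> V=12
t=3: input=3 -> V=0 FIRE
t=4: input=1 -> V=8
t=5: input=3 -> V=0 FIRE
t=6: input=2 -> V=16
t=7: input=3 -> V=0 FIRE
t=8: input=2 -> V=16

Answer: 3 2 2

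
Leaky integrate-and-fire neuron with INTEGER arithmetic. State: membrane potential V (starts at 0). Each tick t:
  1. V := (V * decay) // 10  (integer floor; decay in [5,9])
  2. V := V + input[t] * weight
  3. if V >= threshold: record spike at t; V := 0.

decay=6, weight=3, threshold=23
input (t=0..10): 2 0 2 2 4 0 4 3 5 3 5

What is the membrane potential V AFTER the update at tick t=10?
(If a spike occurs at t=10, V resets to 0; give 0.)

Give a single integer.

t=0: input=2 -> V=6
t=1: input=0 -> V=3
t=2: input=2 -> V=7
t=3: input=2 -> V=10
t=4: input=4 -> V=18
t=5: input=0 -> V=10
t=6: input=4 -> V=18
t=7: input=3 -> V=19
t=8: input=5 -> V=0 FIRE
t=9: input=3 -> V=9
t=10: input=5 -> V=20

Answer: 20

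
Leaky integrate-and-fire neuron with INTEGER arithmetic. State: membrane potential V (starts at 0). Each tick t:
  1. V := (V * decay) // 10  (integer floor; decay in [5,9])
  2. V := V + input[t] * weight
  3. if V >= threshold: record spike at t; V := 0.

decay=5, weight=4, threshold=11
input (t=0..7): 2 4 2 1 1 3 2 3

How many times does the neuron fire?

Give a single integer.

Answer: 3

Derivation:
t=0: input=2 -> V=8
t=1: input=4 -> V=0 FIRE
t=2: input=2 -> V=8
t=3: input=1 -> V=8
t=4: input=1 -> V=8
t=5: input=3 -> V=0 FIRE
t=6: input=2 -> V=8
t=7: input=3 -> V=0 FIRE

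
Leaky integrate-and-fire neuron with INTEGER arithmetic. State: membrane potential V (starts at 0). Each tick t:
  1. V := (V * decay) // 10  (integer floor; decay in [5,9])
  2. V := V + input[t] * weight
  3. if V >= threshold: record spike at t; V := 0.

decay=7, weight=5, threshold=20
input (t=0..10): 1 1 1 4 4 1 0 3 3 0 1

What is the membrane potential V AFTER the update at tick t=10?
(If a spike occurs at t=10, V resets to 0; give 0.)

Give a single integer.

Answer: 5

Derivation:
t=0: input=1 -> V=5
t=1: input=1 -> V=8
t=2: input=1 -> V=10
t=3: input=4 -> V=0 FIRE
t=4: input=4 -> V=0 FIRE
t=5: input=1 -> V=5
t=6: input=0 -> V=3
t=7: input=3 -> V=17
t=8: input=3 -> V=0 FIRE
t=9: input=0 -> V=0
t=10: input=1 -> V=5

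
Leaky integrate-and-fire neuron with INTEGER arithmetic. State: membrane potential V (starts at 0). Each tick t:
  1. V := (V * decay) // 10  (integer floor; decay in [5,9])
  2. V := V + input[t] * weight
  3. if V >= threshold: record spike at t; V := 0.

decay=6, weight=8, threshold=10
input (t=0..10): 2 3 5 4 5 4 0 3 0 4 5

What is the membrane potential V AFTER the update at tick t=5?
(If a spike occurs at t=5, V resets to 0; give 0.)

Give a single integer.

Answer: 0

Derivation:
t=0: input=2 -> V=0 FIRE
t=1: input=3 -> V=0 FIRE
t=2: input=5 -> V=0 FIRE
t=3: input=4 -> V=0 FIRE
t=4: input=5 -> V=0 FIRE
t=5: input=4 -> V=0 FIRE
t=6: input=0 -> V=0
t=7: input=3 -> V=0 FIRE
t=8: input=0 -> V=0
t=9: input=4 -> V=0 FIRE
t=10: input=5 -> V=0 FIRE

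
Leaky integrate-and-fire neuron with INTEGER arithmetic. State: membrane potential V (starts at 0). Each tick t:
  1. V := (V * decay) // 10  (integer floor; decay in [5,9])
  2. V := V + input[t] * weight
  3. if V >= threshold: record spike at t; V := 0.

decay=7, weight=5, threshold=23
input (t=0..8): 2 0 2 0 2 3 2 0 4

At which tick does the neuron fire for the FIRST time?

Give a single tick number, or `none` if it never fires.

t=0: input=2 -> V=10
t=1: input=0 -> V=7
t=2: input=2 -> V=14
t=3: input=0 -> V=9
t=4: input=2 -> V=16
t=5: input=3 -> V=0 FIRE
t=6: input=2 -> V=10
t=7: input=0 -> V=7
t=8: input=4 -> V=0 FIRE

Answer: 5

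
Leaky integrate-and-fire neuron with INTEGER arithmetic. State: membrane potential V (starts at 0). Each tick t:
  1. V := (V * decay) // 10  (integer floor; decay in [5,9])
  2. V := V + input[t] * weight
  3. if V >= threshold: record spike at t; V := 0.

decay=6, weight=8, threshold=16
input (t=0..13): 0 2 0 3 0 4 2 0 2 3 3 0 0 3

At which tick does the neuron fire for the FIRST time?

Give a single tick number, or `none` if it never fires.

t=0: input=0 -> V=0
t=1: input=2 -> V=0 FIRE
t=2: input=0 -> V=0
t=3: input=3 -> V=0 FIRE
t=4: input=0 -> V=0
t=5: input=4 -> V=0 FIRE
t=6: input=2 -> V=0 FIRE
t=7: input=0 -> V=0
t=8: input=2 -> V=0 FIRE
t=9: input=3 -> V=0 FIRE
t=10: input=3 -> V=0 FIRE
t=11: input=0 -> V=0
t=12: input=0 -> V=0
t=13: input=3 -> V=0 FIRE

Answer: 1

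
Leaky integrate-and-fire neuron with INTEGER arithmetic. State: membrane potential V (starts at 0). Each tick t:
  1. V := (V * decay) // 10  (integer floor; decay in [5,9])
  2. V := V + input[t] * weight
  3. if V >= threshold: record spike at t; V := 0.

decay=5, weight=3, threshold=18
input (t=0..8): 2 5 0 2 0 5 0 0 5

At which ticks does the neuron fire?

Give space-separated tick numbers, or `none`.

Answer: 1

Derivation:
t=0: input=2 -> V=6
t=1: input=5 -> V=0 FIRE
t=2: input=0 -> V=0
t=3: input=2 -> V=6
t=4: input=0 -> V=3
t=5: input=5 -> V=16
t=6: input=0 -> V=8
t=7: input=0 -> V=4
t=8: input=5 -> V=17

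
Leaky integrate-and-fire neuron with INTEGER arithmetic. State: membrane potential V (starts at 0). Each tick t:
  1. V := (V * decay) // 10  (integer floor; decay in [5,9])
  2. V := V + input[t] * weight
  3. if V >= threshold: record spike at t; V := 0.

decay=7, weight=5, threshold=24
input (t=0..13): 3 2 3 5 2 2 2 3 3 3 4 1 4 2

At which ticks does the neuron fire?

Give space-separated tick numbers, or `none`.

Answer: 2 3 7 9 12

Derivation:
t=0: input=3 -> V=15
t=1: input=2 -> V=20
t=2: input=3 -> V=0 FIRE
t=3: input=5 -> V=0 FIRE
t=4: input=2 -> V=10
t=5: input=2 -> V=17
t=6: input=2 -> V=21
t=7: input=3 -> V=0 FIRE
t=8: input=3 -> V=15
t=9: input=3 -> V=0 FIRE
t=10: input=4 -> V=20
t=11: input=1 -> V=19
t=12: input=4 -> V=0 FIRE
t=13: input=2 -> V=10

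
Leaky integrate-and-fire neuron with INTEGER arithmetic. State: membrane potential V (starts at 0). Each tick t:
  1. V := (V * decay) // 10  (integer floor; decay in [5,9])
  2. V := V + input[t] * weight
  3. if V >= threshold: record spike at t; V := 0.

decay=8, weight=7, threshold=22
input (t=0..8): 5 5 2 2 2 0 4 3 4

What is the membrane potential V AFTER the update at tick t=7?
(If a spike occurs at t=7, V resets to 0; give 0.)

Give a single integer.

t=0: input=5 -> V=0 FIRE
t=1: input=5 -> V=0 FIRE
t=2: input=2 -> V=14
t=3: input=2 -> V=0 FIRE
t=4: input=2 -> V=14
t=5: input=0 -> V=11
t=6: input=4 -> V=0 FIRE
t=7: input=3 -> V=21
t=8: input=4 -> V=0 FIRE

Answer: 21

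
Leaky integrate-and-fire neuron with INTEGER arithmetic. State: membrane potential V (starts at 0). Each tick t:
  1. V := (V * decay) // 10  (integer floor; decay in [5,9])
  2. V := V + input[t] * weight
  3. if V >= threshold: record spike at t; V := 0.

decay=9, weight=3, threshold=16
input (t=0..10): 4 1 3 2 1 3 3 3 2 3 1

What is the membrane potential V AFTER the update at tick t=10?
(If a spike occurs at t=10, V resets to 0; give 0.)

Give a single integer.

t=0: input=4 -> V=12
t=1: input=1 -> V=13
t=2: input=3 -> V=0 FIRE
t=3: input=2 -> V=6
t=4: input=1 -> V=8
t=5: input=3 -> V=0 FIRE
t=6: input=3 -> V=9
t=7: input=3 -> V=0 FIRE
t=8: input=2 -> V=6
t=9: input=3 -> V=14
t=10: input=1 -> V=15

Answer: 15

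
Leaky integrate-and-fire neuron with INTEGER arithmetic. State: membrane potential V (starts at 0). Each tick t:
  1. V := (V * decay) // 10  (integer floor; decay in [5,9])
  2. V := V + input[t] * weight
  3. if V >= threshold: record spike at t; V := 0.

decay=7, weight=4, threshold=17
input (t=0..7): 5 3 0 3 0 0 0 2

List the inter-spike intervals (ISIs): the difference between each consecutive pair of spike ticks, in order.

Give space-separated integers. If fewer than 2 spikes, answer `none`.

Answer: 3

Derivation:
t=0: input=5 -> V=0 FIRE
t=1: input=3 -> V=12
t=2: input=0 -> V=8
t=3: input=3 -> V=0 FIRE
t=4: input=0 -> V=0
t=5: input=0 -> V=0
t=6: input=0 -> V=0
t=7: input=2 -> V=8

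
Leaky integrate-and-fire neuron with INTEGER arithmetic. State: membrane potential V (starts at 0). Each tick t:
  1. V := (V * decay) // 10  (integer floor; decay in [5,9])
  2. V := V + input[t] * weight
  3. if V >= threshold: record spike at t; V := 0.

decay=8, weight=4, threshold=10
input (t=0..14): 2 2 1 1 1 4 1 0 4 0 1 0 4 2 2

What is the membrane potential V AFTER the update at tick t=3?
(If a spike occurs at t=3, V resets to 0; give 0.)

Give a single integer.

t=0: input=2 -> V=8
t=1: input=2 -> V=0 FIRE
t=2: input=1 -> V=4
t=3: input=1 -> V=7
t=4: input=1 -> V=9
t=5: input=4 -> V=0 FIRE
t=6: input=1 -> V=4
t=7: input=0 -> V=3
t=8: input=4 -> V=0 FIRE
t=9: input=0 -> V=0
t=10: input=1 -> V=4
t=11: input=0 -> V=3
t=12: input=4 -> V=0 FIRE
t=13: input=2 -> V=8
t=14: input=2 -> V=0 FIRE

Answer: 7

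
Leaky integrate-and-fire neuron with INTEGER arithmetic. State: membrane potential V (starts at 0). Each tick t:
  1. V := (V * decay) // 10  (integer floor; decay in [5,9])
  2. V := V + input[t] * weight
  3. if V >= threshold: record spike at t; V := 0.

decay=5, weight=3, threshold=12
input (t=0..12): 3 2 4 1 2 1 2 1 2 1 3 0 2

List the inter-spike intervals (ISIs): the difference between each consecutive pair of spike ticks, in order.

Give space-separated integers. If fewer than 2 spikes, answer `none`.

t=0: input=3 -> V=9
t=1: input=2 -> V=10
t=2: input=4 -> V=0 FIRE
t=3: input=1 -> V=3
t=4: input=2 -> V=7
t=5: input=1 -> V=6
t=6: input=2 -> V=9
t=7: input=1 -> V=7
t=8: input=2 -> V=9
t=9: input=1 -> V=7
t=10: input=3 -> V=0 FIRE
t=11: input=0 -> V=0
t=12: input=2 -> V=6

Answer: 8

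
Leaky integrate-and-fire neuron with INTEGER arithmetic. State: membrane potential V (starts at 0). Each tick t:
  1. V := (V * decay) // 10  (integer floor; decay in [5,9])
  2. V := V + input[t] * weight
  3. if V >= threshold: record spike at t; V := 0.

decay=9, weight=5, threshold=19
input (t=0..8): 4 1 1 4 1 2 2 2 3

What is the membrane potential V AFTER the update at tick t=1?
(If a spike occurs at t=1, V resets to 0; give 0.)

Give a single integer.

t=0: input=4 -> V=0 FIRE
t=1: input=1 -> V=5
t=2: input=1 -> V=9
t=3: input=4 -> V=0 FIRE
t=4: input=1 -> V=5
t=5: input=2 -> V=14
t=6: input=2 -> V=0 FIRE
t=7: input=2 -> V=10
t=8: input=3 -> V=0 FIRE

Answer: 5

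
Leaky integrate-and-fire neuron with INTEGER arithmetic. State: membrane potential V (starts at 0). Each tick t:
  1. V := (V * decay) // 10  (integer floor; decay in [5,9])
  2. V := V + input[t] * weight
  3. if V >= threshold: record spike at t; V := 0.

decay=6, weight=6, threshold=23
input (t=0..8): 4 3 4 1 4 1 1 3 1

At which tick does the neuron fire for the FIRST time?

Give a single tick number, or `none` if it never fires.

Answer: 0

Derivation:
t=0: input=4 -> V=0 FIRE
t=1: input=3 -> V=18
t=2: input=4 -> V=0 FIRE
t=3: input=1 -> V=6
t=4: input=4 -> V=0 FIRE
t=5: input=1 -> V=6
t=6: input=1 -> V=9
t=7: input=3 -> V=0 FIRE
t=8: input=1 -> V=6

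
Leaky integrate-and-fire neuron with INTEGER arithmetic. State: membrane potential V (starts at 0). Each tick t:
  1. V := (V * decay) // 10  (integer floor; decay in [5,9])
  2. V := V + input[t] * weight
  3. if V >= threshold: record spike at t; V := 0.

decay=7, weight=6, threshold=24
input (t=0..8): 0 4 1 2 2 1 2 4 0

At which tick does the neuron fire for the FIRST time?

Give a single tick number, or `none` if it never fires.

Answer: 1

Derivation:
t=0: input=0 -> V=0
t=1: input=4 -> V=0 FIRE
t=2: input=1 -> V=6
t=3: input=2 -> V=16
t=4: input=2 -> V=23
t=5: input=1 -> V=22
t=6: input=2 -> V=0 FIRE
t=7: input=4 -> V=0 FIRE
t=8: input=0 -> V=0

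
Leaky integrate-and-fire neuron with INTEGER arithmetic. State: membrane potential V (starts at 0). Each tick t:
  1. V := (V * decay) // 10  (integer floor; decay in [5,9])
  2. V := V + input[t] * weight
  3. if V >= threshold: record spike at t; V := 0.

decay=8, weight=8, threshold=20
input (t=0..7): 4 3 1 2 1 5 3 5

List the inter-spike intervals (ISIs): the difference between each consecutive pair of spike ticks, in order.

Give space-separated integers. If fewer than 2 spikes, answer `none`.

Answer: 1 2 2 1 1

Derivation:
t=0: input=4 -> V=0 FIRE
t=1: input=3 -> V=0 FIRE
t=2: input=1 -> V=8
t=3: input=2 -> V=0 FIRE
t=4: input=1 -> V=8
t=5: input=5 -> V=0 FIRE
t=6: input=3 -> V=0 FIRE
t=7: input=5 -> V=0 FIRE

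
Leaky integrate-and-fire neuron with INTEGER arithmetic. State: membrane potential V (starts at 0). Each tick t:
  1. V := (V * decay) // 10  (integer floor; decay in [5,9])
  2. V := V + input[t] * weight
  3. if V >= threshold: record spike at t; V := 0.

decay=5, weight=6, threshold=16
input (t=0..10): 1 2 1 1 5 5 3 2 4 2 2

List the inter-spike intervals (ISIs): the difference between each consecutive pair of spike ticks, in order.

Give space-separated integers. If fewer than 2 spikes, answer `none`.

Answer: 1 1 2 2

Derivation:
t=0: input=1 -> V=6
t=1: input=2 -> V=15
t=2: input=1 -> V=13
t=3: input=1 -> V=12
t=4: input=5 -> V=0 FIRE
t=5: input=5 -> V=0 FIRE
t=6: input=3 -> V=0 FIRE
t=7: input=2 -> V=12
t=8: input=4 -> V=0 FIRE
t=9: input=2 -> V=12
t=10: input=2 -> V=0 FIRE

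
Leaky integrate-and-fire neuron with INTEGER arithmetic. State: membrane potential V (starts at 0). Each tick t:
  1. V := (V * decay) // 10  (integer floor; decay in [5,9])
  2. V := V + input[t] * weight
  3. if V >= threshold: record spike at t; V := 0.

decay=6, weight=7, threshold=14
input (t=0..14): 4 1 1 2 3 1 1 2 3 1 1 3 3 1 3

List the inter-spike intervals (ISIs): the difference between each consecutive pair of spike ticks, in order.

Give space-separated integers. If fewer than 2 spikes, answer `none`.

t=0: input=4 -> V=0 FIRE
t=1: input=1 -> V=7
t=2: input=1 -> V=11
t=3: input=2 -> V=0 FIRE
t=4: input=3 -> V=0 FIRE
t=5: input=1 -> V=7
t=6: input=1 -> V=11
t=7: input=2 -> V=0 FIRE
t=8: input=3 -> V=0 FIRE
t=9: input=1 -> V=7
t=10: input=1 -> V=11
t=11: input=3 -> V=0 FIRE
t=12: input=3 -> V=0 FIRE
t=13: input=1 -> V=7
t=14: input=3 -> V=0 FIRE

Answer: 3 1 3 1 3 1 2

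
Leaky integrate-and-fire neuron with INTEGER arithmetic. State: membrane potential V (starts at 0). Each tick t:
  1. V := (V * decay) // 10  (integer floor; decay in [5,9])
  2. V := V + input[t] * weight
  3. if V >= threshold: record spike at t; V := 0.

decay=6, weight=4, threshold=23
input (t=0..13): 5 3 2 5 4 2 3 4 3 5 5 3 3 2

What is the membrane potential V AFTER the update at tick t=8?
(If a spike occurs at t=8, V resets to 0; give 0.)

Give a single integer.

Answer: 12

Derivation:
t=0: input=5 -> V=20
t=1: input=3 -> V=0 FIRE
t=2: input=2 -> V=8
t=3: input=5 -> V=0 FIRE
t=4: input=4 -> V=16
t=5: input=2 -> V=17
t=6: input=3 -> V=22
t=7: input=4 -> V=0 FIRE
t=8: input=3 -> V=12
t=9: input=5 -> V=0 FIRE
t=10: input=5 -> V=20
t=11: input=3 -> V=0 FIRE
t=12: input=3 -> V=12
t=13: input=2 -> V=15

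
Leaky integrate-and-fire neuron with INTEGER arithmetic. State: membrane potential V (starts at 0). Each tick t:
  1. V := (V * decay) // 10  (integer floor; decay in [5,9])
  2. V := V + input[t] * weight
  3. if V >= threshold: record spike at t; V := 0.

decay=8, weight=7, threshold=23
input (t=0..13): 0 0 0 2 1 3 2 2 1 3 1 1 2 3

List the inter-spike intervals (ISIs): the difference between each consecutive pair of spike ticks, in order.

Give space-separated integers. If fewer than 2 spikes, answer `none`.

Answer: 2 2 3

Derivation:
t=0: input=0 -> V=0
t=1: input=0 -> V=0
t=2: input=0 -> V=0
t=3: input=2 -> V=14
t=4: input=1 -> V=18
t=5: input=3 -> V=0 FIRE
t=6: input=2 -> V=14
t=7: input=2 -> V=0 FIRE
t=8: input=1 -> V=7
t=9: input=3 -> V=0 FIRE
t=10: input=1 -> V=7
t=11: input=1 -> V=12
t=12: input=2 -> V=0 FIRE
t=13: input=3 -> V=21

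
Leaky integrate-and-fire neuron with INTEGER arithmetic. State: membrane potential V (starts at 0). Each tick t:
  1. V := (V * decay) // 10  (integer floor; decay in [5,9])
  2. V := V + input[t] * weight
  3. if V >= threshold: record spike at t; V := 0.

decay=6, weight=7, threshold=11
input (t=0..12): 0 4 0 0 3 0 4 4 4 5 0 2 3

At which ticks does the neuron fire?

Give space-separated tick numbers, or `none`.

Answer: 1 4 6 7 8 9 11 12

Derivation:
t=0: input=0 -> V=0
t=1: input=4 -> V=0 FIRE
t=2: input=0 -> V=0
t=3: input=0 -> V=0
t=4: input=3 -> V=0 FIRE
t=5: input=0 -> V=0
t=6: input=4 -> V=0 FIRE
t=7: input=4 -> V=0 FIRE
t=8: input=4 -> V=0 FIRE
t=9: input=5 -> V=0 FIRE
t=10: input=0 -> V=0
t=11: input=2 -> V=0 FIRE
t=12: input=3 -> V=0 FIRE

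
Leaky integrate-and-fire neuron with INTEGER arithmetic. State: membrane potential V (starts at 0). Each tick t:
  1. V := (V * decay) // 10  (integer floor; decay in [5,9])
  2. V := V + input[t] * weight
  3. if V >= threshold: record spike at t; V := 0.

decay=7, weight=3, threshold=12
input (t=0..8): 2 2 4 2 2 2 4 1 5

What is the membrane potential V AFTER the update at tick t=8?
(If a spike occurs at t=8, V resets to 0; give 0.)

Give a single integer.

Answer: 0

Derivation:
t=0: input=2 -> V=6
t=1: input=2 -> V=10
t=2: input=4 -> V=0 FIRE
t=3: input=2 -> V=6
t=4: input=2 -> V=10
t=5: input=2 -> V=0 FIRE
t=6: input=4 -> V=0 FIRE
t=7: input=1 -> V=3
t=8: input=5 -> V=0 FIRE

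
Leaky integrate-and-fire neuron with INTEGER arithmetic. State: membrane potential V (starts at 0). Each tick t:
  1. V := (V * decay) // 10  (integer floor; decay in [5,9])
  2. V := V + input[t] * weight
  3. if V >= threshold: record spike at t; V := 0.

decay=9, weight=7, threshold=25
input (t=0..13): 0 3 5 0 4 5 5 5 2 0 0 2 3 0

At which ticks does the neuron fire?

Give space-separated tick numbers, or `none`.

Answer: 2 4 5 6 7 12

Derivation:
t=0: input=0 -> V=0
t=1: input=3 -> V=21
t=2: input=5 -> V=0 FIRE
t=3: input=0 -> V=0
t=4: input=4 -> V=0 FIRE
t=5: input=5 -> V=0 FIRE
t=6: input=5 -> V=0 FIRE
t=7: input=5 -> V=0 FIRE
t=8: input=2 -> V=14
t=9: input=0 -> V=12
t=10: input=0 -> V=10
t=11: input=2 -> V=23
t=12: input=3 -> V=0 FIRE
t=13: input=0 -> V=0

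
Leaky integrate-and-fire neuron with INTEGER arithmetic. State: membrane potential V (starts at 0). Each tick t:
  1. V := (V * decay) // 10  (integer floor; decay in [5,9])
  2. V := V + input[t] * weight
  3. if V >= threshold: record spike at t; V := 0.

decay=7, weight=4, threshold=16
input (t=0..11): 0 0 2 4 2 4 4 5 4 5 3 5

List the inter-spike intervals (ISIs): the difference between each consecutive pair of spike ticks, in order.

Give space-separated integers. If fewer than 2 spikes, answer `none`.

Answer: 2 1 1 1 1 2

Derivation:
t=0: input=0 -> V=0
t=1: input=0 -> V=0
t=2: input=2 -> V=8
t=3: input=4 -> V=0 FIRE
t=4: input=2 -> V=8
t=5: input=4 -> V=0 FIRE
t=6: input=4 -> V=0 FIRE
t=7: input=5 -> V=0 FIRE
t=8: input=4 -> V=0 FIRE
t=9: input=5 -> V=0 FIRE
t=10: input=3 -> V=12
t=11: input=5 -> V=0 FIRE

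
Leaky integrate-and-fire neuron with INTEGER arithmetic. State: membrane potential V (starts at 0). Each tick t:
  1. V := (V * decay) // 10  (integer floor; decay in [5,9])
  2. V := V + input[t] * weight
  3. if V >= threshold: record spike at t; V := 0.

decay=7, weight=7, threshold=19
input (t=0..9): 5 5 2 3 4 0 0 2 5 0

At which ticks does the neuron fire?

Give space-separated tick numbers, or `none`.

t=0: input=5 -> V=0 FIRE
t=1: input=5 -> V=0 FIRE
t=2: input=2 -> V=14
t=3: input=3 -> V=0 FIRE
t=4: input=4 -> V=0 FIRE
t=5: input=0 -> V=0
t=6: input=0 -> V=0
t=7: input=2 -> V=14
t=8: input=5 -> V=0 FIRE
t=9: input=0 -> V=0

Answer: 0 1 3 4 8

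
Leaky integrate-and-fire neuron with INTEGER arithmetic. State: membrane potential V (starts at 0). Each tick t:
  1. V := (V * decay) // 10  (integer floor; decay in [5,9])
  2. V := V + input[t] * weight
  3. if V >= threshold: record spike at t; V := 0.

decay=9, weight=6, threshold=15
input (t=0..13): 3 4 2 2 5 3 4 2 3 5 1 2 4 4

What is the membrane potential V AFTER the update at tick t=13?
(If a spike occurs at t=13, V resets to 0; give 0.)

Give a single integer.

t=0: input=3 -> V=0 FIRE
t=1: input=4 -> V=0 FIRE
t=2: input=2 -> V=12
t=3: input=2 -> V=0 FIRE
t=4: input=5 -> V=0 FIRE
t=5: input=3 -> V=0 FIRE
t=6: input=4 -> V=0 FIRE
t=7: input=2 -> V=12
t=8: input=3 -> V=0 FIRE
t=9: input=5 -> V=0 FIRE
t=10: input=1 -> V=6
t=11: input=2 -> V=0 FIRE
t=12: input=4 -> V=0 FIRE
t=13: input=4 -> V=0 FIRE

Answer: 0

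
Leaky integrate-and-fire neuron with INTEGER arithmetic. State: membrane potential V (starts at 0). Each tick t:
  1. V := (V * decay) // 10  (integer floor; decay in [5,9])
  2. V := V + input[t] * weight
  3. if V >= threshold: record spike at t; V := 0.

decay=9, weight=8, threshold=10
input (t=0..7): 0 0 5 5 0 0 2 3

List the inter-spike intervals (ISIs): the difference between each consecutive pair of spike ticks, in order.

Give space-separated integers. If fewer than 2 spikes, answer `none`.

t=0: input=0 -> V=0
t=1: input=0 -> V=0
t=2: input=5 -> V=0 FIRE
t=3: input=5 -> V=0 FIRE
t=4: input=0 -> V=0
t=5: input=0 -> V=0
t=6: input=2 -> V=0 FIRE
t=7: input=3 -> V=0 FIRE

Answer: 1 3 1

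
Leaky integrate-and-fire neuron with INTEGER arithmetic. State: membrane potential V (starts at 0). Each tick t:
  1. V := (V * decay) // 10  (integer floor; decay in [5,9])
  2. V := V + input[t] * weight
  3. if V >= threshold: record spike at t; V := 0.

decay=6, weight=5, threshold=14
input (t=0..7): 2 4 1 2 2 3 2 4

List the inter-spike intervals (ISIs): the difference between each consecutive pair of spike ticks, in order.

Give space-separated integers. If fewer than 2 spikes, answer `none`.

Answer: 3 1 2

Derivation:
t=0: input=2 -> V=10
t=1: input=4 -> V=0 FIRE
t=2: input=1 -> V=5
t=3: input=2 -> V=13
t=4: input=2 -> V=0 FIRE
t=5: input=3 -> V=0 FIRE
t=6: input=2 -> V=10
t=7: input=4 -> V=0 FIRE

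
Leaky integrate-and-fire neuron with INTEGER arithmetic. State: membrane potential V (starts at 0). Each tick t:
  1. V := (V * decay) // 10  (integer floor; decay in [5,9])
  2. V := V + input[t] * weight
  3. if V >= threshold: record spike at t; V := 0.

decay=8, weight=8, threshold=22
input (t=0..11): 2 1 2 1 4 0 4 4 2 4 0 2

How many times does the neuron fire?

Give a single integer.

Answer: 5

Derivation:
t=0: input=2 -> V=16
t=1: input=1 -> V=20
t=2: input=2 -> V=0 FIRE
t=3: input=1 -> V=8
t=4: input=4 -> V=0 FIRE
t=5: input=0 -> V=0
t=6: input=4 -> V=0 FIRE
t=7: input=4 -> V=0 FIRE
t=8: input=2 -> V=16
t=9: input=4 -> V=0 FIRE
t=10: input=0 -> V=0
t=11: input=2 -> V=16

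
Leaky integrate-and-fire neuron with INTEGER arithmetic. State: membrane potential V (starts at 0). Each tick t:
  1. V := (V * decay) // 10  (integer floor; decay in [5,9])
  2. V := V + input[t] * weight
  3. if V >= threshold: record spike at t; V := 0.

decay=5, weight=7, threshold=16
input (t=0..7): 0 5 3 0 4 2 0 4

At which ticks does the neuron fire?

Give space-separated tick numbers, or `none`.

t=0: input=0 -> V=0
t=1: input=5 -> V=0 FIRE
t=2: input=3 -> V=0 FIRE
t=3: input=0 -> V=0
t=4: input=4 -> V=0 FIRE
t=5: input=2 -> V=14
t=6: input=0 -> V=7
t=7: input=4 -> V=0 FIRE

Answer: 1 2 4 7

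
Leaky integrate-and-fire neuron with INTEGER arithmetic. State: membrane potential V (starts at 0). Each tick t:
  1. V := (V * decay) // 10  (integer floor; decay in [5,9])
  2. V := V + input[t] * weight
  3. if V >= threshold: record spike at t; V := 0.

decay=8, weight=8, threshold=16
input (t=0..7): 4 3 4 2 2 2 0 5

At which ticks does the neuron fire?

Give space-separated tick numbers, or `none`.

Answer: 0 1 2 3 4 5 7

Derivation:
t=0: input=4 -> V=0 FIRE
t=1: input=3 -> V=0 FIRE
t=2: input=4 -> V=0 FIRE
t=3: input=2 -> V=0 FIRE
t=4: input=2 -> V=0 FIRE
t=5: input=2 -> V=0 FIRE
t=6: input=0 -> V=0
t=7: input=5 -> V=0 FIRE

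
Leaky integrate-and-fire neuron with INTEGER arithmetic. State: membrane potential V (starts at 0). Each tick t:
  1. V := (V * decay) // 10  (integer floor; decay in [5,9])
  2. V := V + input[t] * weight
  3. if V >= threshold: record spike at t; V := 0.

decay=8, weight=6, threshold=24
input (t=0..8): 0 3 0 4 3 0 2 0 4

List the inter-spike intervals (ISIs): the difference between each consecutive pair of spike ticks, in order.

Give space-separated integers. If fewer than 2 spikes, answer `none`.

t=0: input=0 -> V=0
t=1: input=3 -> V=18
t=2: input=0 -> V=14
t=3: input=4 -> V=0 FIRE
t=4: input=3 -> V=18
t=5: input=0 -> V=14
t=6: input=2 -> V=23
t=7: input=0 -> V=18
t=8: input=4 -> V=0 FIRE

Answer: 5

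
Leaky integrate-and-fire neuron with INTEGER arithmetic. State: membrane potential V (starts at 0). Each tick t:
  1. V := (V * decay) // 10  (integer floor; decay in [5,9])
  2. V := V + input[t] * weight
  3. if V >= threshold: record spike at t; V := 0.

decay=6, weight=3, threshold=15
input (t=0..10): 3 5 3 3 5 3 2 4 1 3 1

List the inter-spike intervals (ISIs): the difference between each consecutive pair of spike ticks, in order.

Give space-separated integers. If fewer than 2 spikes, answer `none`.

Answer: 3 3

Derivation:
t=0: input=3 -> V=9
t=1: input=5 -> V=0 FIRE
t=2: input=3 -> V=9
t=3: input=3 -> V=14
t=4: input=5 -> V=0 FIRE
t=5: input=3 -> V=9
t=6: input=2 -> V=11
t=7: input=4 -> V=0 FIRE
t=8: input=1 -> V=3
t=9: input=3 -> V=10
t=10: input=1 -> V=9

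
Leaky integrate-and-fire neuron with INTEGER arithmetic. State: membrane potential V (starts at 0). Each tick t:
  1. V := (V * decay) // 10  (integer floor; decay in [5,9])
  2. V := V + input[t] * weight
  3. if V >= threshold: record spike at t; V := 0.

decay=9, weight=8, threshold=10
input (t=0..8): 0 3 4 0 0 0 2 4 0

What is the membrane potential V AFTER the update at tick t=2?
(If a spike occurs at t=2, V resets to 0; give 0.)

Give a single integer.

Answer: 0

Derivation:
t=0: input=0 -> V=0
t=1: input=3 -> V=0 FIRE
t=2: input=4 -> V=0 FIRE
t=3: input=0 -> V=0
t=4: input=0 -> V=0
t=5: input=0 -> V=0
t=6: input=2 -> V=0 FIRE
t=7: input=4 -> V=0 FIRE
t=8: input=0 -> V=0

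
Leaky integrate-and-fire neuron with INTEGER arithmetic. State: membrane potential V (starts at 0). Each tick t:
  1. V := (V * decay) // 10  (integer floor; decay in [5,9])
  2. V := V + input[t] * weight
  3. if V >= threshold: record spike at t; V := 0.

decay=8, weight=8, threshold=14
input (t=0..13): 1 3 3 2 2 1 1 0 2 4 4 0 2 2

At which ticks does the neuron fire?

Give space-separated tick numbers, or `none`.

t=0: input=1 -> V=8
t=1: input=3 -> V=0 FIRE
t=2: input=3 -> V=0 FIRE
t=3: input=2 -> V=0 FIRE
t=4: input=2 -> V=0 FIRE
t=5: input=1 -> V=8
t=6: input=1 -> V=0 FIRE
t=7: input=0 -> V=0
t=8: input=2 -> V=0 FIRE
t=9: input=4 -> V=0 FIRE
t=10: input=4 -> V=0 FIRE
t=11: input=0 -> V=0
t=12: input=2 -> V=0 FIRE
t=13: input=2 -> V=0 FIRE

Answer: 1 2 3 4 6 8 9 10 12 13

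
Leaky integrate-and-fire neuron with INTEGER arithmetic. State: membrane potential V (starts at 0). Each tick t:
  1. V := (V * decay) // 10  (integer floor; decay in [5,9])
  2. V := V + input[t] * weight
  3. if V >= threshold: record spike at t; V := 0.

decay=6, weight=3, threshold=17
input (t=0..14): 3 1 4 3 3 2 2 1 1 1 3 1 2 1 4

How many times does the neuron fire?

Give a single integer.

t=0: input=3 -> V=9
t=1: input=1 -> V=8
t=2: input=4 -> V=16
t=3: input=3 -> V=0 FIRE
t=4: input=3 -> V=9
t=5: input=2 -> V=11
t=6: input=2 -> V=12
t=7: input=1 -> V=10
t=8: input=1 -> V=9
t=9: input=1 -> V=8
t=10: input=3 -> V=13
t=11: input=1 -> V=10
t=12: input=2 -> V=12
t=13: input=1 -> V=10
t=14: input=4 -> V=0 FIRE

Answer: 2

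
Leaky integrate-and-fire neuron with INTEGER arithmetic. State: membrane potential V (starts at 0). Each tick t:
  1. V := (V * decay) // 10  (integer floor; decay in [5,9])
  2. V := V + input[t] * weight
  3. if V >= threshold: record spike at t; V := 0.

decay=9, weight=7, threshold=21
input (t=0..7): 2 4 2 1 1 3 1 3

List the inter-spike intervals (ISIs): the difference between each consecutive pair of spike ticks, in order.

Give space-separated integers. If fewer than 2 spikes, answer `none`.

Answer: 3 1 2

Derivation:
t=0: input=2 -> V=14
t=1: input=4 -> V=0 FIRE
t=2: input=2 -> V=14
t=3: input=1 -> V=19
t=4: input=1 -> V=0 FIRE
t=5: input=3 -> V=0 FIRE
t=6: input=1 -> V=7
t=7: input=3 -> V=0 FIRE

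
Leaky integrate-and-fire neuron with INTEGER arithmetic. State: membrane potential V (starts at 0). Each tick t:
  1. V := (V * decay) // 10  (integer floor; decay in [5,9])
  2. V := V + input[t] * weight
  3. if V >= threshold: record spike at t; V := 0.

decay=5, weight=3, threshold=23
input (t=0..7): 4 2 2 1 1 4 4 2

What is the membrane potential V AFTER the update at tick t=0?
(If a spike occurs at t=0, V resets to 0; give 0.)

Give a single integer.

t=0: input=4 -> V=12
t=1: input=2 -> V=12
t=2: input=2 -> V=12
t=3: input=1 -> V=9
t=4: input=1 -> V=7
t=5: input=4 -> V=15
t=6: input=4 -> V=19
t=7: input=2 -> V=15

Answer: 12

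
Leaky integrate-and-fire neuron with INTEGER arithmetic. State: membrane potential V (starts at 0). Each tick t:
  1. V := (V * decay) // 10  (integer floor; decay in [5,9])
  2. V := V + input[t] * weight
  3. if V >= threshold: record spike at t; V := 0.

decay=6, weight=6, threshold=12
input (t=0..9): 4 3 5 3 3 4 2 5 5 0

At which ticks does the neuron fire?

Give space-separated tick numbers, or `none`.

Answer: 0 1 2 3 4 5 6 7 8

Derivation:
t=0: input=4 -> V=0 FIRE
t=1: input=3 -> V=0 FIRE
t=2: input=5 -> V=0 FIRE
t=3: input=3 -> V=0 FIRE
t=4: input=3 -> V=0 FIRE
t=5: input=4 -> V=0 FIRE
t=6: input=2 -> V=0 FIRE
t=7: input=5 -> V=0 FIRE
t=8: input=5 -> V=0 FIRE
t=9: input=0 -> V=0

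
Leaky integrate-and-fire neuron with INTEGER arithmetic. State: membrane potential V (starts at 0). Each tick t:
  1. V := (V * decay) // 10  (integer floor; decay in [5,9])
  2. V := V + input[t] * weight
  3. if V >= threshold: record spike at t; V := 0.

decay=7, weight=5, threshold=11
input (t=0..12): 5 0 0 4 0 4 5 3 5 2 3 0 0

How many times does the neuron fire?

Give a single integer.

t=0: input=5 -> V=0 FIRE
t=1: input=0 -> V=0
t=2: input=0 -> V=0
t=3: input=4 -> V=0 FIRE
t=4: input=0 -> V=0
t=5: input=4 -> V=0 FIRE
t=6: input=5 -> V=0 FIRE
t=7: input=3 -> V=0 FIRE
t=8: input=5 -> V=0 FIRE
t=9: input=2 -> V=10
t=10: input=3 -> V=0 FIRE
t=11: input=0 -> V=0
t=12: input=0 -> V=0

Answer: 7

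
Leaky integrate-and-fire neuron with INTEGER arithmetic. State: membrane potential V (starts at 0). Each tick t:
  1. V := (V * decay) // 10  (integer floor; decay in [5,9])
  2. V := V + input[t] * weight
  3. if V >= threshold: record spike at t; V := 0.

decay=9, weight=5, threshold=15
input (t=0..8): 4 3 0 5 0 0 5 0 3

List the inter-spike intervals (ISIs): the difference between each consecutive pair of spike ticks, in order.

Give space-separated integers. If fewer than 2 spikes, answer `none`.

t=0: input=4 -> V=0 FIRE
t=1: input=3 -> V=0 FIRE
t=2: input=0 -> V=0
t=3: input=5 -> V=0 FIRE
t=4: input=0 -> V=0
t=5: input=0 -> V=0
t=6: input=5 -> V=0 FIRE
t=7: input=0 -> V=0
t=8: input=3 -> V=0 FIRE

Answer: 1 2 3 2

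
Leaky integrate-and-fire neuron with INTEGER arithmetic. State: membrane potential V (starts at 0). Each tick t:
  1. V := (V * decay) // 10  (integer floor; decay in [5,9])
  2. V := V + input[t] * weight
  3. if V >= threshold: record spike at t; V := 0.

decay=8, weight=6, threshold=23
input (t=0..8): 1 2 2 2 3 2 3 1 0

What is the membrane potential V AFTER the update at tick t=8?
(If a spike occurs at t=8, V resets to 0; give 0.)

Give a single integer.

t=0: input=1 -> V=6
t=1: input=2 -> V=16
t=2: input=2 -> V=0 FIRE
t=3: input=2 -> V=12
t=4: input=3 -> V=0 FIRE
t=5: input=2 -> V=12
t=6: input=3 -> V=0 FIRE
t=7: input=1 -> V=6
t=8: input=0 -> V=4

Answer: 4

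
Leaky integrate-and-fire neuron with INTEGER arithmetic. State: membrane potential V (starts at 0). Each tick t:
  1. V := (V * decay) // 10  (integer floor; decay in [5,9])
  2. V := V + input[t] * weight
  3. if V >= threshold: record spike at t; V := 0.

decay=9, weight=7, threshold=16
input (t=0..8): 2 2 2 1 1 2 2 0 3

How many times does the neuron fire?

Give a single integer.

t=0: input=2 -> V=14
t=1: input=2 -> V=0 FIRE
t=2: input=2 -> V=14
t=3: input=1 -> V=0 FIRE
t=4: input=1 -> V=7
t=5: input=2 -> V=0 FIRE
t=6: input=2 -> V=14
t=7: input=0 -> V=12
t=8: input=3 -> V=0 FIRE

Answer: 4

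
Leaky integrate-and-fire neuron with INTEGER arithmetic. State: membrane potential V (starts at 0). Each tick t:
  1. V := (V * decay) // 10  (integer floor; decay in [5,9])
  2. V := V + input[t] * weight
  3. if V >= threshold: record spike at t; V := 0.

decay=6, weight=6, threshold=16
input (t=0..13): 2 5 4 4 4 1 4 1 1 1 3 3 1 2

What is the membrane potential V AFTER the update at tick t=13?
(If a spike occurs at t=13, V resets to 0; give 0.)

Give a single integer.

Answer: 15

Derivation:
t=0: input=2 -> V=12
t=1: input=5 -> V=0 FIRE
t=2: input=4 -> V=0 FIRE
t=3: input=4 -> V=0 FIRE
t=4: input=4 -> V=0 FIRE
t=5: input=1 -> V=6
t=6: input=4 -> V=0 FIRE
t=7: input=1 -> V=6
t=8: input=1 -> V=9
t=9: input=1 -> V=11
t=10: input=3 -> V=0 FIRE
t=11: input=3 -> V=0 FIRE
t=12: input=1 -> V=6
t=13: input=2 -> V=15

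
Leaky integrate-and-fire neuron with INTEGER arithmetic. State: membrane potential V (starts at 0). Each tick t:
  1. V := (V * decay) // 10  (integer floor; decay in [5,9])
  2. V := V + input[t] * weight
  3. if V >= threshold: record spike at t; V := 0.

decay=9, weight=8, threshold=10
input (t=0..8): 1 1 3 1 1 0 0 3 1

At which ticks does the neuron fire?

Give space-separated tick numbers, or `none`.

Answer: 1 2 4 7

Derivation:
t=0: input=1 -> V=8
t=1: input=1 -> V=0 FIRE
t=2: input=3 -> V=0 FIRE
t=3: input=1 -> V=8
t=4: input=1 -> V=0 FIRE
t=5: input=0 -> V=0
t=6: input=0 -> V=0
t=7: input=3 -> V=0 FIRE
t=8: input=1 -> V=8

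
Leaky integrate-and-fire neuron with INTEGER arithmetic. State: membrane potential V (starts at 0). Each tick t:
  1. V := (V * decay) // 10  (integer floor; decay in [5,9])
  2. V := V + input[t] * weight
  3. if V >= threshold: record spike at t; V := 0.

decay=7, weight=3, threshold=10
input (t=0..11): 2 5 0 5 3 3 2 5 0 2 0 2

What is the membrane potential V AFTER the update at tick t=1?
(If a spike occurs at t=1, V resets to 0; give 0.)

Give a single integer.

t=0: input=2 -> V=6
t=1: input=5 -> V=0 FIRE
t=2: input=0 -> V=0
t=3: input=5 -> V=0 FIRE
t=4: input=3 -> V=9
t=5: input=3 -> V=0 FIRE
t=6: input=2 -> V=6
t=7: input=5 -> V=0 FIRE
t=8: input=0 -> V=0
t=9: input=2 -> V=6
t=10: input=0 -> V=4
t=11: input=2 -> V=8

Answer: 0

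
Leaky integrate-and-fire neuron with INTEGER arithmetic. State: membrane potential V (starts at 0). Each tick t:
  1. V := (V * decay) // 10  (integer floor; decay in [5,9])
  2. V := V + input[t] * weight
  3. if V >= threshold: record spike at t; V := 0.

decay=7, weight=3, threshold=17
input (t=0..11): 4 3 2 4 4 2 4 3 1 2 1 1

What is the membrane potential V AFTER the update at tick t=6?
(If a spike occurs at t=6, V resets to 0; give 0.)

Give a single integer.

t=0: input=4 -> V=12
t=1: input=3 -> V=0 FIRE
t=2: input=2 -> V=6
t=3: input=4 -> V=16
t=4: input=4 -> V=0 FIRE
t=5: input=2 -> V=6
t=6: input=4 -> V=16
t=7: input=3 -> V=0 FIRE
t=8: input=1 -> V=3
t=9: input=2 -> V=8
t=10: input=1 -> V=8
t=11: input=1 -> V=8

Answer: 16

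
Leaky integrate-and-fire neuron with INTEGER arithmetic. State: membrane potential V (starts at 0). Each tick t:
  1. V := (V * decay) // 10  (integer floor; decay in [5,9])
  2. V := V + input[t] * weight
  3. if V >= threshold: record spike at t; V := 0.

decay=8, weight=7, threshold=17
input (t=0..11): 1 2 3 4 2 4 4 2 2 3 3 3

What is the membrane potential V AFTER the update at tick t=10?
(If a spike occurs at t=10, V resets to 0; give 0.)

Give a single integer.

Answer: 0

Derivation:
t=0: input=1 -> V=7
t=1: input=2 -> V=0 FIRE
t=2: input=3 -> V=0 FIRE
t=3: input=4 -> V=0 FIRE
t=4: input=2 -> V=14
t=5: input=4 -> V=0 FIRE
t=6: input=4 -> V=0 FIRE
t=7: input=2 -> V=14
t=8: input=2 -> V=0 FIRE
t=9: input=3 -> V=0 FIRE
t=10: input=3 -> V=0 FIRE
t=11: input=3 -> V=0 FIRE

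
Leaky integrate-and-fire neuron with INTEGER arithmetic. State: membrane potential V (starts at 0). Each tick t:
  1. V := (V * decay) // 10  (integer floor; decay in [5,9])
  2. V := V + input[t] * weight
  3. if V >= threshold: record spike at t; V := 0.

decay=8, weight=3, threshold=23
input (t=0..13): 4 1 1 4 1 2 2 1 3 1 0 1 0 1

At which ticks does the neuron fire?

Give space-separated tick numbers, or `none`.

t=0: input=4 -> V=12
t=1: input=1 -> V=12
t=2: input=1 -> V=12
t=3: input=4 -> V=21
t=4: input=1 -> V=19
t=5: input=2 -> V=21
t=6: input=2 -> V=22
t=7: input=1 -> V=20
t=8: input=3 -> V=0 FIRE
t=9: input=1 -> V=3
t=10: input=0 -> V=2
t=11: input=1 -> V=4
t=12: input=0 -> V=3
t=13: input=1 -> V=5

Answer: 8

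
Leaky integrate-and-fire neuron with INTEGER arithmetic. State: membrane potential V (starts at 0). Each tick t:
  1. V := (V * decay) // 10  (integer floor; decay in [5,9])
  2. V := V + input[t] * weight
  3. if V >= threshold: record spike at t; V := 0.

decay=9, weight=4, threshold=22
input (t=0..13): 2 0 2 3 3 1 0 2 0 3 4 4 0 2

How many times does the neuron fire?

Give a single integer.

Answer: 3

Derivation:
t=0: input=2 -> V=8
t=1: input=0 -> V=7
t=2: input=2 -> V=14
t=3: input=3 -> V=0 FIRE
t=4: input=3 -> V=12
t=5: input=1 -> V=14
t=6: input=0 -> V=12
t=7: input=2 -> V=18
t=8: input=0 -> V=16
t=9: input=3 -> V=0 FIRE
t=10: input=4 -> V=16
t=11: input=4 -> V=0 FIRE
t=12: input=0 -> V=0
t=13: input=2 -> V=8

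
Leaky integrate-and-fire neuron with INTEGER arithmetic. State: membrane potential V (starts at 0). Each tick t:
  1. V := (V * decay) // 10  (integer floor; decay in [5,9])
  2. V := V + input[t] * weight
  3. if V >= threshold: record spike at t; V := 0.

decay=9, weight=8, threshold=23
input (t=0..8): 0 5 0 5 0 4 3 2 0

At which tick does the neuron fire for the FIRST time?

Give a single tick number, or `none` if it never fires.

t=0: input=0 -> V=0
t=1: input=5 -> V=0 FIRE
t=2: input=0 -> V=0
t=3: input=5 -> V=0 FIRE
t=4: input=0 -> V=0
t=5: input=4 -> V=0 FIRE
t=6: input=3 -> V=0 FIRE
t=7: input=2 -> V=16
t=8: input=0 -> V=14

Answer: 1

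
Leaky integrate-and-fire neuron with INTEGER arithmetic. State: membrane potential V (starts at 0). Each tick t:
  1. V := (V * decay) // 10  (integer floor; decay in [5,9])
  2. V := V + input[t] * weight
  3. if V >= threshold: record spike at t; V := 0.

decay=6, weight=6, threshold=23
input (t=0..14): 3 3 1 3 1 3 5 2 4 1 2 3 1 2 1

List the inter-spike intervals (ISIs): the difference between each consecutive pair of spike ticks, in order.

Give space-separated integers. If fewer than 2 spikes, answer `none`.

t=0: input=3 -> V=18
t=1: input=3 -> V=0 FIRE
t=2: input=1 -> V=6
t=3: input=3 -> V=21
t=4: input=1 -> V=18
t=5: input=3 -> V=0 FIRE
t=6: input=5 -> V=0 FIRE
t=7: input=2 -> V=12
t=8: input=4 -> V=0 FIRE
t=9: input=1 -> V=6
t=10: input=2 -> V=15
t=11: input=3 -> V=0 FIRE
t=12: input=1 -> V=6
t=13: input=2 -> V=15
t=14: input=1 -> V=15

Answer: 4 1 2 3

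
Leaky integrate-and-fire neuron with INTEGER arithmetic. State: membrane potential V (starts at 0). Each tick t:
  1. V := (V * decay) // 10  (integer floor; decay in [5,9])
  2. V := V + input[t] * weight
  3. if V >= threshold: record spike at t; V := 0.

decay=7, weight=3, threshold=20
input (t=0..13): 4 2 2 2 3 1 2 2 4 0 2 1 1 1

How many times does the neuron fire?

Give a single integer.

Answer: 1

Derivation:
t=0: input=4 -> V=12
t=1: input=2 -> V=14
t=2: input=2 -> V=15
t=3: input=2 -> V=16
t=4: input=3 -> V=0 FIRE
t=5: input=1 -> V=3
t=6: input=2 -> V=8
t=7: input=2 -> V=11
t=8: input=4 -> V=19
t=9: input=0 -> V=13
t=10: input=2 -> V=15
t=11: input=1 -> V=13
t=12: input=1 -> V=12
t=13: input=1 -> V=11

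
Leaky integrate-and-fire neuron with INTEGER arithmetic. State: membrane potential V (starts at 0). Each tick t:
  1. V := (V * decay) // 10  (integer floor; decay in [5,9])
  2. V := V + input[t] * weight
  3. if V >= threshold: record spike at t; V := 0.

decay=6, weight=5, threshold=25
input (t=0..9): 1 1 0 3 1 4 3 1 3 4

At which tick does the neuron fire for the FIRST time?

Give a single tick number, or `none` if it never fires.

Answer: 5

Derivation:
t=0: input=1 -> V=5
t=1: input=1 -> V=8
t=2: input=0 -> V=4
t=3: input=3 -> V=17
t=4: input=1 -> V=15
t=5: input=4 -> V=0 FIRE
t=6: input=3 -> V=15
t=7: input=1 -> V=14
t=8: input=3 -> V=23
t=9: input=4 -> V=0 FIRE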